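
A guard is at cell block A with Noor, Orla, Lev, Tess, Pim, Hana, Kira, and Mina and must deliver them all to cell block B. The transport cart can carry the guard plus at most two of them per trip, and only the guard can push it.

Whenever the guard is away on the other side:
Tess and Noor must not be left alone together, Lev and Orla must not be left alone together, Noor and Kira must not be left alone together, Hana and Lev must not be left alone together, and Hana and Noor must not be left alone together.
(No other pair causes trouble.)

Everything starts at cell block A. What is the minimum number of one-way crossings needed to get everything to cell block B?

Counting alone: the guard can take at most 2 across per trip to cell block B, so moving all 8 needs at least 4 loaded trips out, with a return between consecutive ones — at least 7 crossings.
The safety rule pushes this higher. Following every safe sequence of crossings, the most of the 8 that can be at cell block B as the transport cart arrives there on crossing 7 is 7 — never all 8.
So no plan with fewer than 9 crossings exists, and this one achieves 9:
1. Guard goes to cell block B with Lev and Noor.
2. Guard goes back to cell block A alone.
3. Guard goes to cell block B with Orla and Tess.
4. Guard goes back to cell block A with Lev and Noor.
5. Guard goes to cell block B with Hana and Kira.
6. Guard goes back to cell block A alone.
7. Guard goes to cell block B with Mina and Pim.
8. Guard goes back to cell block A alone.
9. Guard goes to cell block B with Lev and Noor.

9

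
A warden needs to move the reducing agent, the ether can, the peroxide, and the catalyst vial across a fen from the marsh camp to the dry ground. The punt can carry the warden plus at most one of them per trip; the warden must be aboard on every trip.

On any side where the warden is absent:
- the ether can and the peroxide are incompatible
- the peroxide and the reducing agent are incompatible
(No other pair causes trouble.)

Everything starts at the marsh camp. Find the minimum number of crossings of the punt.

Counting alone: the warden can take at most 1 across per trip to the dry ground, so moving all 4 needs at least 4 loaded trips out, with a return between consecutive ones — at least 7 crossings.
The safety rule pushes this higher. Following every safe sequence of crossings, the most of the 4 that can be at the dry ground as the punt arrives there on crossing 7 is 3 — never all 4.
So no plan with fewer than 9 crossings exists, and this one achieves 9:
1. Warden goes to the dry ground with the peroxide.
2. Warden goes back to the marsh camp alone.
3. Warden goes to the dry ground with the reducing agent.
4. Warden goes back to the marsh camp with the peroxide.
5. Warden goes to the dry ground with the ether can.
6. Warden goes back to the marsh camp alone.
7. Warden goes to the dry ground with the catalyst vial.
8. Warden goes back to the marsh camp alone.
9. Warden goes to the dry ground with the peroxide.

9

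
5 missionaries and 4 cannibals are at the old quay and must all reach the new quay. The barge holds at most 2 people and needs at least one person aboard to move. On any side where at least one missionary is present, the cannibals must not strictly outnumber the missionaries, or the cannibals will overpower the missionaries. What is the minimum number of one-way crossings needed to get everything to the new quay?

15

Counting alone: each trip to the new quay takes at most 2 across and each return brings at least 1 back, so after t trips out (and t−1 returns) at most 2t − (t−1) of the 9 are across; that first reaches 9 at t = 8, so at least 15 crossings are needed.
The plan below uses exactly 15 crossings, so it is optimal:
1. 2 cannibals → the new quay.  (the old quay: 5M 2C; the new quay: 0M 2C)
2. 1 cannibal ← the old quay.  (the old quay: 5M 3C; the new quay: 0M 1C)
3. 2 cannibals → the new quay.  (the old quay: 5M 1C; the new quay: 0M 3C)
4. 1 cannibal ← the old quay.  (the old quay: 5M 2C; the new quay: 0M 2C)
5. 2 missionaries → the new quay.  (the old quay: 3M 2C; the new quay: 2M 2C)
6. 1 cannibal ← the old quay.  (the old quay: 3M 3C; the new quay: 2M 1C)
7. 1 missionary and 1 cannibal → the new quay.  (the old quay: 2M 2C; the new quay: 3M 2C)
8. 1 missionary ← the old quay.  (the old quay: 3M 2C; the new quay: 2M 2C)
9. 1 missionary and 1 cannibal → the new quay.  (the old quay: 2M 1C; the new quay: 3M 3C)
10. 1 cannibal ← the old quay.  (the old quay: 2M 2C; the new quay: 3M 2C)
11. 1 missionary and 1 cannibal → the new quay.  (the old quay: 1M 1C; the new quay: 4M 3C)
12. 1 missionary ← the old quay.  (the old quay: 2M 1C; the new quay: 3M 3C)
13. 1 missionary and 1 cannibal → the new quay.  (the old quay: 1M 0C; the new quay: 4M 4C)
14. 1 cannibal ← the old quay.  (the old quay: 1M 1C; the new quay: 4M 3C)
15. 1 missionary and 1 cannibal → the new quay.  (the old quay: 0M 0C; the new quay: 5M 4C)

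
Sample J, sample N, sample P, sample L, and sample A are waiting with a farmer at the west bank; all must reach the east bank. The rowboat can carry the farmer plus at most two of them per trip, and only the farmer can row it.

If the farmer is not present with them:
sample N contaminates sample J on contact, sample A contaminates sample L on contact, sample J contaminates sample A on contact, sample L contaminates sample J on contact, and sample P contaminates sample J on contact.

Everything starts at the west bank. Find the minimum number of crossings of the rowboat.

7

Counting alone: the farmer can take at most 2 across per trip to the east bank, so moving all 5 needs at least 3 loaded trips out, with a return between consecutive ones — at least 5 crossings.
The safety rule pushes this higher. Following every safe sequence of crossings, the most of the 5 that can be at the east bank as the rowboat arrives there on crossing 5 is 4 — never all 5.
So no plan with fewer than 7 crossings exists, and this one achieves 7:
1. Farmer goes to the east bank with sample J and sample L.
2. Farmer goes back to the west bank with sample J.
3. Farmer goes to the east bank with sample J and sample N.
4. Farmer goes back to the west bank with sample J.
5. Farmer goes to the east bank with sample J and sample P.
6. Farmer goes back to the west bank with sample J.
7. Farmer goes to the east bank with sample A and sample J.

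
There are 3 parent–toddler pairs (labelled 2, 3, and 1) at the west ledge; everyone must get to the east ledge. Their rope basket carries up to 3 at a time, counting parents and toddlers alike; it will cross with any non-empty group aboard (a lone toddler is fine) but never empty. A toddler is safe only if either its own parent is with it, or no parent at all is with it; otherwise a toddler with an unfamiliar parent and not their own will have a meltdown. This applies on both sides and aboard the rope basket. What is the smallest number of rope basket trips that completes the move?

5

Counting alone: each trip to the east ledge takes at most 3 across and each return brings at least 1 back, so after t trips out (and t−1 returns) at most 3t − (t−1) of the 6 are across; that first reaches 6 at t = 3, so at least 5 crossings are needed.
The plan below uses exactly 5 crossings, so it is optimal:
1. parent 2 and toddler 2 cross → the east ledge.
2. parent 2 crosses ← the west ledge.
3. parent 1, parent 2, and parent 3 cross → the east ledge.
4. toddler 2 crosses ← the west ledge.
5. toddler 1, toddler 2, and toddler 3 cross → the east ledge.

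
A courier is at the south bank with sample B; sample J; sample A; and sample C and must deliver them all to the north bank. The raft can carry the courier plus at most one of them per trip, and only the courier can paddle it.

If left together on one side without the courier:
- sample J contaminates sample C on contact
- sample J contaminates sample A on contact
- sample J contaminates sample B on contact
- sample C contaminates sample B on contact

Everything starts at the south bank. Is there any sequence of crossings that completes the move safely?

No

Whatever the first load, the items left behind include a forbidden pair without the courier. No opening move is safe, so no plan exists.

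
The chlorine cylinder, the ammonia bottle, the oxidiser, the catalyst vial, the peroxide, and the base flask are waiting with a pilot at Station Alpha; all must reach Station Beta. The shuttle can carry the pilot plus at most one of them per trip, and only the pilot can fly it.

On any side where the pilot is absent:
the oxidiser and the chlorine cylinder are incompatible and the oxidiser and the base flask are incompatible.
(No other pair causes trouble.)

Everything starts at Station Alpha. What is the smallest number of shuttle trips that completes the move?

13

Counting alone: the pilot can take at most 1 across per trip to Station Beta, so moving all 6 needs at least 6 loaded trips out, with a return between consecutive ones — at least 11 crossings.
The safety rule pushes this higher. Following every safe sequence of crossings, the most of the 6 that can be at Station Beta as the shuttle arrives there on crossing 11 is 5 — never all 6.
So no plan with fewer than 13 crossings exists, and this one achieves 13:
1. Pilot goes to Station Beta with the oxidiser.  [Station Alpha: the ammonia bottle, the base flask, the catalyst vial, the chlorine cylinder, the peroxide | Station Beta: the oxidiser]
2. Pilot goes back to Station Alpha alone.  [Station Alpha: the ammonia bottle, the base flask, the catalyst vial, the chlorine cylinder, the peroxide | Station Beta: the oxidiser]
3. Pilot goes to Station Beta with the chlorine cylinder.  [Station Alpha: the ammonia bottle, the base flask, the catalyst vial, the peroxide | Station Beta: the chlorine cylinder, the oxidiser]
4. Pilot goes back to Station Alpha with the oxidiser.  [Station Alpha: the ammonia bottle, the base flask, the catalyst vial, the oxidiser, the peroxide | Station Beta: the chlorine cylinder]
5. Pilot goes to Station Beta with the base flask.  [Station Alpha: the ammonia bottle, the catalyst vial, the oxidiser, the peroxide | Station Beta: the base flask, the chlorine cylinder]
6. Pilot goes back to Station Alpha alone.  [Station Alpha: the ammonia bottle, the catalyst vial, the oxidiser, the peroxide | Station Beta: the base flask, the chlorine cylinder]
7. Pilot goes to Station Beta with the ammonia bottle.  [Station Alpha: the catalyst vial, the oxidiser, the peroxide | Station Beta: the ammonia bottle, the base flask, the chlorine cylinder]
8. Pilot goes back to Station Alpha alone.  [Station Alpha: the catalyst vial, the oxidiser, the peroxide | Station Beta: the ammonia bottle, the base flask, the chlorine cylinder]
9. Pilot goes to Station Beta with the catalyst vial.  [Station Alpha: the oxidiser, the peroxide | Station Beta: the ammonia bottle, the base flask, the catalyst vial, the chlorine cylinder]
10. Pilot goes back to Station Alpha alone.  [Station Alpha: the oxidiser, the peroxide | Station Beta: the ammonia bottle, the base flask, the catalyst vial, the chlorine cylinder]
11. Pilot goes to Station Beta with the peroxide.  [Station Alpha: the oxidiser | Station Beta: the ammonia bottle, the base flask, the catalyst vial, the chlorine cylinder, the peroxide]
12. Pilot goes back to Station Alpha alone.  [Station Alpha: the oxidiser | Station Beta: the ammonia bottle, the base flask, the catalyst vial, the chlorine cylinder, the peroxide]
13. Pilot goes to Station Beta with the oxidiser.  [Station Alpha: — | Station Beta: the ammonia bottle, the base flask, the catalyst vial, the chlorine cylinder, the oxidiser, the peroxide]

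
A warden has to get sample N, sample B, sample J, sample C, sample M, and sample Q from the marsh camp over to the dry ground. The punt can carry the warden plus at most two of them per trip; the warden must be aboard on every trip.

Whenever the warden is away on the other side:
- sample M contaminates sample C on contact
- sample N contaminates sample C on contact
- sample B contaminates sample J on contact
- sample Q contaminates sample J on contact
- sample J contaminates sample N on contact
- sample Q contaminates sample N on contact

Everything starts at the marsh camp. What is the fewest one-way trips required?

impossible

Whatever the first load, the items left behind include a forbidden pair without the warden. No opening move is safe, so no plan exists.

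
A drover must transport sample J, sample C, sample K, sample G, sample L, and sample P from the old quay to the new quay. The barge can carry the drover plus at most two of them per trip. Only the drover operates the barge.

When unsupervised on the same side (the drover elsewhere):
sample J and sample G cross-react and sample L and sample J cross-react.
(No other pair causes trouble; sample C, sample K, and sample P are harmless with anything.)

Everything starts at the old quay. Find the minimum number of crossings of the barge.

5

Counting alone: the drover can take at most 2 across per trip to the new quay, so moving all 6 needs at least 3 loaded trips out, with a return between consecutive ones — at least 5 crossings.
The plan below uses exactly 5 crossings, so it is optimal:
1. Drover goes to the new quay with sample C and sample J.  [the old quay: sample G, sample K, sample L, sample P | the new quay: sample C, sample J]
2. Drover goes back to the old quay alone.  [the old quay: sample G, sample K, sample L, sample P | the new quay: sample C, sample J]
3. Drover goes to the new quay with sample K and sample P.  [the old quay: sample G, sample L | the new quay: sample C, sample J, sample K, sample P]
4. Drover goes back to the old quay alone.  [the old quay: sample G, sample L | the new quay: sample C, sample J, sample K, sample P]
5. Drover goes to the new quay with sample G and sample L.  [the old quay: — | the new quay: sample C, sample G, sample J, sample K, sample L, sample P]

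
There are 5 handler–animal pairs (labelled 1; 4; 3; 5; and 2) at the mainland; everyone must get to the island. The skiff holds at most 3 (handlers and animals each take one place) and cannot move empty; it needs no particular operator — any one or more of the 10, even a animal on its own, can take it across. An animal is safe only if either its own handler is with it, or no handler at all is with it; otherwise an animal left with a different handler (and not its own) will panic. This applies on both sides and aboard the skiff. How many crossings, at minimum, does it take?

Counting alone: each trip to the island takes at most 3 across and each return brings at least 1 back, so after t trips out (and t−1 returns) at most 3t − (t−1) of the 10 are across; that first reaches 10 at t = 5, so at least 9 crossings are needed.
The safety rule pushes this higher. Following every safe sequence of crossings, the most of the 10 that can be at the island as the skiff arrives there on crossing 9 is 9 — never all 10.
So no plan with fewer than 11 crossings exists, and this one achieves 11:
1. animal 1 and handler 1 cross → the island.
2. handler 1 crosses ← the mainland.
3. animal 3, animal 4, and animal 5 cross → the island.
4. animal 1 crosses ← the mainland.
5. handler 3, handler 4, and handler 5 cross → the island.
6. animal 4 and handler 4 cross ← the mainland.
7. handler 1, handler 2, and handler 4 cross → the island.
8. animal 3 crosses ← the mainland.
9. animal 1 and animal 4 cross → the island.
10. animal 1 crosses ← the mainland.
11. animal 1, animal 2, and animal 3 cross → the island.

11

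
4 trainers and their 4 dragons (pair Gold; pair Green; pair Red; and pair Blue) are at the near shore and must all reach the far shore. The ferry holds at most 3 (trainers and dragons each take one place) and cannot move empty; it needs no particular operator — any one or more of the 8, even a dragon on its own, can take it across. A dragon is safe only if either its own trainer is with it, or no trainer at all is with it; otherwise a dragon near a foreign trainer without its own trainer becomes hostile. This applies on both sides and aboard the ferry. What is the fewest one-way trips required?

9

Counting alone: each trip to the far shore takes at most 3 across and each return brings at least 1 back, so after t trips out (and t−1 returns) at most 3t − (t−1) of the 8 are across; that first reaches 8 at t = 4, so at least 7 crossings are needed.
The safety rule pushes this higher. Following every safe sequence of crossings, the most of the 8 that can be at the far shore as the ferry arrives there on crossing 7 is 7 — never all 8.
So no plan with fewer than 9 crossings exists, and this one achieves 9:
1. dragon Gold and trainer Gold cross → the far shore.
2. trainer Gold crosses ← the near shore.
3. dragon Green, trainer Gold, and trainer Green cross → the far shore.
4. dragon Gold and trainer Gold cross ← the near shore.
5. trainer Blue, trainer Gold, and trainer Red cross → the far shore.
6. dragon Green crosses ← the near shore.
7. dragon Gold and dragon Green cross → the far shore.
8. dragon Gold crosses ← the near shore.
9. dragon Blue, dragon Gold, and dragon Red cross → the far shore.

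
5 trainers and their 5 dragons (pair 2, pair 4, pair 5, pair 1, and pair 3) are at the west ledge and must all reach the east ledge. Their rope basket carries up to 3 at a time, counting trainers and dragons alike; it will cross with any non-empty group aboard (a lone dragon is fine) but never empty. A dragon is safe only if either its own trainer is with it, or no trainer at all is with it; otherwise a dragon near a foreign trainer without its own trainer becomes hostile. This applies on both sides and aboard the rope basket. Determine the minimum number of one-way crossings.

11

Counting alone: each trip to the east ledge takes at most 3 across and each return brings at least 1 back, so after t trips out (and t−1 returns) at most 3t − (t−1) of the 10 are across; that first reaches 10 at t = 5, so at least 9 crossings are needed.
The safety rule pushes this higher. Following every safe sequence of crossings, the most of the 10 that can be at the east ledge as the rope basket arrives there on crossing 9 is 9 — never all 10.
So no plan with fewer than 11 crossings exists, and this one achieves 11:
1. dragon 2 and trainer 2 cross → the east ledge.
2. trainer 2 crosses ← the west ledge.
3. dragon 1, dragon 4, and dragon 5 cross → the east ledge.
4. dragon 2 crosses ← the west ledge.
5. trainer 1, trainer 4, and trainer 5 cross → the east ledge.
6. dragon 4 and trainer 4 cross ← the west ledge.
7. trainer 2, trainer 3, and trainer 4 cross → the east ledge.
8. dragon 5 crosses ← the west ledge.
9. dragon 2 and dragon 4 cross → the east ledge.
10. dragon 2 crosses ← the west ledge.
11. dragon 2, dragon 3, and dragon 5 cross → the east ledge.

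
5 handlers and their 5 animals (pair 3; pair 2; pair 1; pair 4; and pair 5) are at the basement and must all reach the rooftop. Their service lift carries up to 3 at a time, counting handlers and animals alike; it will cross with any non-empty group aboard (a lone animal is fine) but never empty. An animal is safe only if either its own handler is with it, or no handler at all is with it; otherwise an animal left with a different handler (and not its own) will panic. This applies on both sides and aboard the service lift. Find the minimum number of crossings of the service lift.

11

Counting alone: each trip to the rooftop takes at most 3 across and each return brings at least 1 back, so after t trips out (and t−1 returns) at most 3t − (t−1) of the 10 are across; that first reaches 10 at t = 5, so at least 9 crossings are needed.
The safety rule pushes this higher. Following every safe sequence of crossings, the most of the 10 that can be at the rooftop as the service lift arrives there on crossing 9 is 9 — never all 10.
So no plan with fewer than 11 crossings exists, and this one achieves 11:
1. animal 3 and handler 3 cross → the rooftop.
2. handler 3 crosses ← the basement.
3. animal 1, animal 2, and animal 4 cross → the rooftop.
4. animal 3 crosses ← the basement.
5. handler 1, handler 2, and handler 4 cross → the rooftop.
6. animal 2 and handler 2 cross ← the basement.
7. handler 2, handler 3, and handler 5 cross → the rooftop.
8. animal 1 crosses ← the basement.
9. animal 2 and animal 3 cross → the rooftop.
10. animal 3 crosses ← the basement.
11. animal 1, animal 3, and animal 5 cross → the rooftop.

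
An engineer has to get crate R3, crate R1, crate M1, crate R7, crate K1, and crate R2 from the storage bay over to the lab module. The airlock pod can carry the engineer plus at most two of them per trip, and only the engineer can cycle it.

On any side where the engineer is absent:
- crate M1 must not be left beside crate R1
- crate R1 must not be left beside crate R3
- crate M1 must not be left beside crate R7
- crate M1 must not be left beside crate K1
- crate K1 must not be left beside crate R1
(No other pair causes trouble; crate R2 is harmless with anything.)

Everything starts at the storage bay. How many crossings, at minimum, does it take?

Counting alone: the engineer can take at most 2 across per trip to the lab module, so moving all 6 needs at least 3 loaded trips out, with a return between consecutive ones — at least 5 crossings.
The safety rule pushes this higher. Following every safe sequence of crossings, the most of the 6 that can be at the lab module as the airlock pod arrives there on crossings 5, 7 is 4, 5 respectively — never all 6.
So no plan with fewer than 9 crossings exists, and this one achieves 9:
1. Engineer goes to the lab module with crate M1 and crate R1.  [the storage bay: crate K1, crate R2, crate R3, crate R7 | the lab module: crate M1, crate R1]
2. Engineer goes back to the storage bay with crate R1.  [the storage bay: crate K1, crate R1, crate R2, crate R3, crate R7 | the lab module: crate M1]
3. Engineer goes to the lab module with crate R1 and crate R3.  [the storage bay: crate K1, crate R2, crate R7 | the lab module: crate M1, crate R1, crate R3]
4. Engineer goes back to the storage bay with crate R1.  [the storage bay: crate K1, crate R1, crate R2, crate R7 | the lab module: crate M1, crate R3]
5. Engineer goes to the lab module with crate R1 and crate R2.  [the storage bay: crate K1, crate R7 | the lab module: crate M1, crate R1, crate R2, crate R3]
6. Engineer goes back to the storage bay with crate R1.  [the storage bay: crate K1, crate R1, crate R7 | the lab module: crate M1, crate R2, crate R3]
7. Engineer goes to the lab module with crate K1 and crate R7.  [the storage bay: crate R1 | the lab module: crate K1, crate M1, crate R2, crate R3, crate R7]
8. Engineer goes back to the storage bay with crate M1.  [the storage bay: crate M1, crate R1 | the lab module: crate K1, crate R2, crate R3, crate R7]
9. Engineer goes to the lab module with crate M1 and crate R1.  [the storage bay: — | the lab module: crate K1, crate M1, crate R1, crate R2, crate R3, crate R7]

9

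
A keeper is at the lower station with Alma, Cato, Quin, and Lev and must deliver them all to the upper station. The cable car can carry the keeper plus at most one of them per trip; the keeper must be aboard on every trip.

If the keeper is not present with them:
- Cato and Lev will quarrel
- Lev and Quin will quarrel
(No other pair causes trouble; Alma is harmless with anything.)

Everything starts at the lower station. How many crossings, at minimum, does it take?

9

Counting alone: the keeper can take at most 1 across per trip to the upper station, so moving all 4 needs at least 4 loaded trips out, with a return between consecutive ones — at least 7 crossings.
The safety rule pushes this higher. Following every safe sequence of crossings, the most of the 4 that can be at the upper station as the cable car arrives there on crossing 7 is 3 — never all 4.
So no plan with fewer than 9 crossings exists, and this one achieves 9:
1. Keeper goes to the upper station with Lev.
2. Keeper goes back to the lower station alone.
3. Keeper goes to the upper station with Alma.
4. Keeper goes back to the lower station alone.
5. Keeper goes to the upper station with Cato.
6. Keeper goes back to the lower station with Lev.
7. Keeper goes to the upper station with Quin.
8. Keeper goes back to the lower station alone.
9. Keeper goes to the upper station with Lev.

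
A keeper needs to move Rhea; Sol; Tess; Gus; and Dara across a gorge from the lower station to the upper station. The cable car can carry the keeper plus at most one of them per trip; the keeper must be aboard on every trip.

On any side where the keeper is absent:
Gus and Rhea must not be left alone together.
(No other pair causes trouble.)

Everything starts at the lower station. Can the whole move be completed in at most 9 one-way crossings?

Yes — this plan uses 9 crossings (≤ 9):
1. Keeper goes to the upper station with Rhea.
2. Keeper goes back to the lower station alone.
3. Keeper goes to the upper station with Sol.
4. Keeper goes back to the lower station alone.
5. Keeper goes to the upper station with Tess.
6. Keeper goes back to the lower station alone.
7. Keeper goes to the upper station with Dara.
8. Keeper goes back to the lower station alone.
9. Keeper goes to the upper station with Gus.

Yes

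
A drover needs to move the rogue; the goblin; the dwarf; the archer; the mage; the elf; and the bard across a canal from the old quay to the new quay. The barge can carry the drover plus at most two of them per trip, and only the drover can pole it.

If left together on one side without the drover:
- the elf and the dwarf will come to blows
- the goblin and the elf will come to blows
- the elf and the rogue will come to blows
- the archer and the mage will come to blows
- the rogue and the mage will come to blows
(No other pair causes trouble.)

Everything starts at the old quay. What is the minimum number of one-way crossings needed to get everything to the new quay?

Counting alone: the drover can take at most 2 across per trip to the new quay, so moving all 7 needs at least 4 loaded trips out, with a return between consecutive ones — at least 7 crossings.
The safety rule pushes this higher. Following every safe sequence of crossings, the most of the 7 that can be at the new quay as the barge arrives there on crossing 7 is 6 — never all 7.
So no plan with fewer than 9 crossings exists, and this one achieves 9:
1. Drover goes to the new quay with the elf and the mage.  [the old quay: the archer, the bard, the dwarf, the goblin, the rogue | the new quay: the elf, the mage]
2. Drover goes back to the old quay alone.  [the old quay: the archer, the bard, the dwarf, the goblin, the rogue | the new quay: the elf, the mage]
3. Drover goes to the new quay with the goblin.  [the old quay: the archer, the bard, the dwarf, the rogue | the new quay: the elf, the goblin, the mage]
4. Drover goes back to the old quay with the elf.  [the old quay: the archer, the bard, the dwarf, the elf, the rogue | the new quay: the goblin, the mage]
5. Drover goes to the new quay with the dwarf and the rogue.  [the old quay: the archer, the bard, the elf | the new quay: the dwarf, the goblin, the mage, the rogue]
6. Drover goes back to the old quay with the mage.  [the old quay: the archer, the bard, the elf, the mage | the new quay: the dwarf, the goblin, the rogue]
7. Drover goes to the new quay with the archer and the bard.  [the old quay: the elf, the mage | the new quay: the archer, the bard, the dwarf, the goblin, the rogue]
8. Drover goes back to the old quay alone.  [the old quay: the elf, the mage | the new quay: the archer, the bard, the dwarf, the goblin, the rogue]
9. Drover goes to the new quay with the elf and the mage.  [the old quay: — | the new quay: the archer, the bard, the dwarf, the elf, the goblin, the mage, the rogue]

9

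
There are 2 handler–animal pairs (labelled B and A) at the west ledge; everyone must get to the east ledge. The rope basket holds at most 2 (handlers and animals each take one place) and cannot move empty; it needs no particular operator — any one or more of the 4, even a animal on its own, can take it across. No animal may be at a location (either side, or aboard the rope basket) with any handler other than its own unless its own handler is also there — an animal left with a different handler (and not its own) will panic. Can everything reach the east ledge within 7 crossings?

Yes

Yes — this plan uses 5 crossings (≤ 7):
1. animal B and handler B cross → the east ledge.
2. handler B crosses ← the west ledge.
3. handler A and handler B cross → the east ledge.
4. handler A crosses ← the west ledge.
5. animal A and handler A cross → the east ledge.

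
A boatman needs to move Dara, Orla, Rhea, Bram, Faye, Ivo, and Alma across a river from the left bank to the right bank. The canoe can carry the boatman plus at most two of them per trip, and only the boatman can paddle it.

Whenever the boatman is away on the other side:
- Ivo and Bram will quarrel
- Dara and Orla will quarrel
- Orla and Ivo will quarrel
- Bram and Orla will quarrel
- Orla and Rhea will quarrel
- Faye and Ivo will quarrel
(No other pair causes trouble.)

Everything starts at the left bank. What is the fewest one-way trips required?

11

Counting alone: the boatman can take at most 2 across per trip to the right bank, so moving all 7 needs at least 4 loaded trips out, with a return between consecutive ones — at least 7 crossings.
The safety rule pushes this higher. Following every safe sequence of crossings, the most of the 7 that can be at the right bank as the canoe arrives there on crossings 7, 9 is 5, 6 respectively — never all 7.
So no plan with fewer than 11 crossings exists, and this one achieves 11:
1. Boatman goes to the right bank with Ivo and Orla.
2. Boatman goes back to the left bank with Orla.
3. Boatman goes to the right bank with Dara and Orla.
4. Boatman goes back to the left bank with Orla.
5. Boatman goes to the right bank with Orla and Rhea.
6. Boatman goes back to the left bank with Orla.
7. Boatman goes to the right bank with Alma and Orla.
8. Boatman goes back to the left bank with Orla.
9. Boatman goes to the right bank with Bram and Faye.
10. Boatman goes back to the left bank with Ivo.
11. Boatman goes to the right bank with Ivo and Orla.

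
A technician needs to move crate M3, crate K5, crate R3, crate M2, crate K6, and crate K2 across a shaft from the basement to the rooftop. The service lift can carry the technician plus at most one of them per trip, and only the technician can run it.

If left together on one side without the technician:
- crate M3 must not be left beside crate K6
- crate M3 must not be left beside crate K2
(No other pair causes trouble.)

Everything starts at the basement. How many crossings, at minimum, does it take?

Counting alone: the technician can take at most 1 across per trip to the rooftop, so moving all 6 needs at least 6 loaded trips out, with a return between consecutive ones — at least 11 crossings.
The safety rule pushes this higher. Following every safe sequence of crossings, the most of the 6 that can be at the rooftop as the service lift arrives there on crossing 11 is 5 — never all 6.
So no plan with fewer than 13 crossings exists, and this one achieves 13:
1. Technician goes to the rooftop with crate M3.
2. Technician goes back to the basement alone.
3. Technician goes to the rooftop with crate K5.
4. Technician goes back to the basement alone.
5. Technician goes to the rooftop with crate R3.
6. Technician goes back to the basement alone.
7. Technician goes to the rooftop with crate M2.
8. Technician goes back to the basement alone.
9. Technician goes to the rooftop with crate K6.
10. Technician goes back to the basement with crate M3.
11. Technician goes to the rooftop with crate K2.
12. Technician goes back to the basement alone.
13. Technician goes to the rooftop with crate M3.

13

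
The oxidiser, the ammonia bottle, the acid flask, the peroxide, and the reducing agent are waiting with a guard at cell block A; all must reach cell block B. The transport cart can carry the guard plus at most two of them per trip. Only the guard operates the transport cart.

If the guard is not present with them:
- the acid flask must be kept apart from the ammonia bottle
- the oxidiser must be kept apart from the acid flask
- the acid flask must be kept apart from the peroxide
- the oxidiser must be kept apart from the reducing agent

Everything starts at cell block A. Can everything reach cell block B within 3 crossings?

No

Counting alone: the guard can take at most 2 across per trip to cell block B, so moving all 5 needs at least 3 loaded trips out, with a return between consecutive ones — at least 5 crossings.
Since 3 < 5, 3 crossings cannot be enough. (The shortest complete plan in fact takes 5:)
1. Guard goes to cell block B with the acid flask and the oxidiser.
2. Guard goes back to cell block A with the acid flask.
3. Guard goes to cell block B with the ammonia bottle and the peroxide.
4. Guard goes back to cell block A alone.
5. Guard goes to cell block B with the acid flask and the reducing agent.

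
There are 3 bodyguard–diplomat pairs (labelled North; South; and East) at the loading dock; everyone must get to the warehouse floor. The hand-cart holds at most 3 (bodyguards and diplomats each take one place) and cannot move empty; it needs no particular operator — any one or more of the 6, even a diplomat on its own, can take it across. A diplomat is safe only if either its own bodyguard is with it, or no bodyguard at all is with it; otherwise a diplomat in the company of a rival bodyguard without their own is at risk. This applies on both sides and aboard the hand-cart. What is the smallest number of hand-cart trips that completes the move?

5

Counting alone: each trip to the warehouse floor takes at most 3 across and each return brings at least 1 back, so after t trips out (and t−1 returns) at most 3t − (t−1) of the 6 are across; that first reaches 6 at t = 3, so at least 5 crossings are needed.
The plan below uses exactly 5 crossings, so it is optimal:
1. bodyguard North and diplomat North cross → the warehouse floor.
2. bodyguard North crosses ← the loading dock.
3. bodyguard East, bodyguard North, and bodyguard South cross → the warehouse floor.
4. diplomat North crosses ← the loading dock.
5. diplomat East, diplomat North, and diplomat South cross → the warehouse floor.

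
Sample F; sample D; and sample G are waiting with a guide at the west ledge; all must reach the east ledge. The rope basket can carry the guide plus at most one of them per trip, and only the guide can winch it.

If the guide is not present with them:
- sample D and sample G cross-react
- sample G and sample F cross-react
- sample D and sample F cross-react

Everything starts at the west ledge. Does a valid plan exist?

No

Whatever the first load, the items left behind include a forbidden pair without the guide. No opening move is safe, so no plan exists.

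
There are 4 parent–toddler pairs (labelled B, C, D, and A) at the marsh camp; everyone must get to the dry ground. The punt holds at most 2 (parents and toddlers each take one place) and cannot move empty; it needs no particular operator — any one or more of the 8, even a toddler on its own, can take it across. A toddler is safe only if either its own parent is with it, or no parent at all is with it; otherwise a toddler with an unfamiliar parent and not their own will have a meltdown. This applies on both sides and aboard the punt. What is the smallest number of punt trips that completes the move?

Following every safe sequence of crossings from the start, the most of the 8 that can be at the dry ground as the punt arrives there on crossings 1, 3, 5 is 2, 3, 4 respectively; the best ever achieved is 4 of 8.
From crossing 7 on, no configuration arises that was not already reachable earlier: only 44 distinct safe configurations (who is on which side, and where the punt is) can ever be reached, none of them has everyone across, and every continuation just revisits them. So no valid plan exists.

impossible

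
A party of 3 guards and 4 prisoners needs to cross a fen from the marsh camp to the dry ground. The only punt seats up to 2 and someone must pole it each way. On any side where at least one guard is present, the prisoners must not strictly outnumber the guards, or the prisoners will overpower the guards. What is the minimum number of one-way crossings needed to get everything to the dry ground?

The prisoners already outnumber the guards at the marsh camp before anyone moves, so the starting position itself is disallowed.

impossible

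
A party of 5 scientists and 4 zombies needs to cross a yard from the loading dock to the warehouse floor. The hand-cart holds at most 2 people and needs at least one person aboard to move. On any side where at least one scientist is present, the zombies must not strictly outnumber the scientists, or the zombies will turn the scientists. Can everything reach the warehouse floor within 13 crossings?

No

Counting alone: each trip to the warehouse floor takes at most 2 across and each return brings at least 1 back, so after t trips out (and t−1 returns) at most 2t − (t−1) of the 9 are across; that first reaches 9 at t = 8, so at least 15 crossings are needed.
Since 13 < 15, 13 crossings cannot be enough. (The shortest complete plan in fact takes 15:)
1. 2 zombies → the warehouse floor.  (the loading dock: 5S 2Z; the warehouse floor: 0S 2Z)
2. 1 zombie ← the loading dock.  (the loading dock: 5S 3Z; the warehouse floor: 0S 1Z)
3. 2 zombies → the warehouse floor.  (the loading dock: 5S 1Z; the warehouse floor: 0S 3Z)
4. 1 zombie ← the loading dock.  (the loading dock: 5S 2Z; the warehouse floor: 0S 2Z)
5. 2 scientists → the warehouse floor.  (the loading dock: 3S 2Z; the warehouse floor: 2S 2Z)
6. 1 zombie ← the loading dock.  (the loading dock: 3S 3Z; the warehouse floor: 2S 1Z)
7. 1 scientist and 1 zombie → the warehouse floor.  (the loading dock: 2S 2Z; the warehouse floor: 3S 2Z)
8. 1 scientist ← the loading dock.  (the loading dock: 3S 2Z; the warehouse floor: 2S 2Z)
9. 1 scientist and 1 zombie → the warehouse floor.  (the loading dock: 2S 1Z; the warehouse floor: 3S 3Z)
10. 1 zombie ← the loading dock.  (the loading dock: 2S 2Z; the warehouse floor: 3S 2Z)
11. 1 scientist and 1 zombie → the warehouse floor.  (the loading dock: 1S 1Z; the warehouse floor: 4S 3Z)
12. 1 scientist ← the loading dock.  (the loading dock: 2S 1Z; the warehouse floor: 3S 3Z)
13. 1 scientist and 1 zombie → the warehouse floor.  (the loading dock: 1S 0Z; the warehouse floor: 4S 4Z)
14. 1 zombie ← the loading dock.  (the loading dock: 1S 1Z; the warehouse floor: 4S 3Z)
15. 1 scientist and 1 zombie → the warehouse floor.  (the loading dock: 0S 0Z; the warehouse floor: 5S 4Z)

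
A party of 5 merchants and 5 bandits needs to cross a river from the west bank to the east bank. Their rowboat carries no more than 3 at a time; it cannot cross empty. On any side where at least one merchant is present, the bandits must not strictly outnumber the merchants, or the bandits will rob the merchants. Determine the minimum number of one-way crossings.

11

Counting alone: each trip to the east bank takes at most 3 across and each return brings at least 1 back, so after t trips out (and t−1 returns) at most 3t − (t−1) of the 10 are across; that first reaches 10 at t = 5, so at least 9 crossings are needed.
The safety rule pushes this higher. Following every safe sequence of crossings, the most of the 10 that can be at the east bank as the rowboat arrives there on crossing 9 is 9 — never all 10.
So no plan with fewer than 11 crossings exists, and this one achieves 11:
1. 2 bandits → the east bank.  (the west bank: 5M 3B; the east bank: 0M 2B)
2. 1 bandit ← the west bank.  (the west bank: 5M 4B; the east bank: 0M 1B)
3. 3 bandits → the east bank.  (the west bank: 5M 1B; the east bank: 0M 4B)
4. 1 bandit ← the west bank.  (the west bank: 5M 2B; the east bank: 0M 3B)
5. 3 merchants → the east bank.  (the west bank: 2M 2B; the east bank: 3M 3B)
6. 1 merchant and 1 bandit ← the west bank.  (the west bank: 3M 3B; the east bank: 2M 2B)
7. 3 merchants → the east bank.  (the west bank: 0M 3B; the east bank: 5M 2B)
8. 1 bandit ← the west bank.  (the west bank: 0M 4B; the east bank: 5M 1B)
9. 2 bandits → the east bank.  (the west bank: 0M 2B; the east bank: 5M 3B)
10. 1 bandit ← the west bank.  (the west bank: 0M 3B; the east bank: 5M 2B)
11. 3 bandits → the east bank.  (the west bank: 0M 0B; the east bank: 5M 5B)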